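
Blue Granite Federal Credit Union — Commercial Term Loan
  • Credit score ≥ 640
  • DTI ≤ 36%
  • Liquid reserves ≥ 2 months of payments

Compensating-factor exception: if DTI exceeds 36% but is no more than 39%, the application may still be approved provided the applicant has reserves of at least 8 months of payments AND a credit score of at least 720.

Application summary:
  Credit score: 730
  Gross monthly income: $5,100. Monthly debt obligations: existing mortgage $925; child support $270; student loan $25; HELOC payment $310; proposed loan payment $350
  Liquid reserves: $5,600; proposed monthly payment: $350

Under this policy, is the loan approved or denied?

Credit score 730 ≥ 640 (meets base)
Total debts = (925 + 270 + 25 + 310 + 350) = 1,880. DTI = 1,880/5,100 = 36.9% > 36% — standard DTI limit exceeded.
Liquid reserves cover 5,600/350 = 16.0 months — ≥ 2 required
36.9% falls in the override range (36%–39%), so the compensating-factor test applies.
Reserves 16.0 ≥ 8 months; credit score 730 ≥ 720.
Both compensating conditions met → exception applies.

Approved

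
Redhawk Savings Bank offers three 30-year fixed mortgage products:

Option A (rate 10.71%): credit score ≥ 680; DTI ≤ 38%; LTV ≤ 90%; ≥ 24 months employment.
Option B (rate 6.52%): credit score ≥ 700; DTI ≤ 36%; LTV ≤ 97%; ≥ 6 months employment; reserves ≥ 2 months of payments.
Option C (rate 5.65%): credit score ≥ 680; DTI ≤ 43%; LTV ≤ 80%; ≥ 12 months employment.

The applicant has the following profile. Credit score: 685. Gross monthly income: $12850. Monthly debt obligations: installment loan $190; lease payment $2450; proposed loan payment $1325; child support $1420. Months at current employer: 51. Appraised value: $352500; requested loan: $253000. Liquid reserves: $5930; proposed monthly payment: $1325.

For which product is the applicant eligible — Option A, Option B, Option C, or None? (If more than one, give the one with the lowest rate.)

Option C

Total debts = (190 + 2,450 + 1,325 + 1,420) = 5,385; DTI = 5,385/12,850 = 41.9%.
LTV = 253,000/352,500 = 71.8%.
Reserves = 5,930/1,325 = 4.5 months.
Option A: score 685 ≥ 680; DTI 41.9% > 38%; LTV 71.8% ≤ 90%; employment 51 ≥ 24 mo → does not qualify.
Option B: score 685 < 700; DTI 41.9% > 36%; LTV 71.8% ≤ 97%; employment 51 ≥ 6 mo; reserves 4.5 ≥ 2 mo → does not qualify.
Option C: score 685 ≥ 680; DTI 41.9% ≤ 43%; LTV 71.8% ≤ 80%; employment 51 ≥ 12 mo → qualifies.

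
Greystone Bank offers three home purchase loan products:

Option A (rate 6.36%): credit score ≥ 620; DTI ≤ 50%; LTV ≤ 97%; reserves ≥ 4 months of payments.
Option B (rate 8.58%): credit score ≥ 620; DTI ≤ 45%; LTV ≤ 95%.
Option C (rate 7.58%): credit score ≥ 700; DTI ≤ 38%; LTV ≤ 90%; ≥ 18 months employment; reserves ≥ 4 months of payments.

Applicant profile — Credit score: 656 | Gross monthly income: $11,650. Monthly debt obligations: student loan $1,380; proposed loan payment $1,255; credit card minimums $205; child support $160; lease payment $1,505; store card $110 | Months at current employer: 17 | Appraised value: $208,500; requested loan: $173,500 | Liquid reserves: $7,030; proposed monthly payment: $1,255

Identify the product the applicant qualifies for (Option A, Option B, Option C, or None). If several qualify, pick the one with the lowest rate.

Option A

Total debts = (1,380 + 1,255 + 205 + 160 + 1,505 + 110) = 4,615; DTI = 4,615/11,650 = 39.6%.
LTV = 173,500/208,500 = 83.2%.
Reserves = 7,030/1,255 = 5.6 months.
Option A: score 656 ≥ 620; DTI 39.6% ≤ 50%; LTV 83.2% ≤ 97%; reserves 5.6 ≥ 4 mo → qualifies.
Option B: score 656 ≥ 620; DTI 39.6% ≤ 45%; LTV 83.2% ≤ 95% → qualifies.
Option C: score 656 < 700; DTI 39.6% > 38%; LTV 83.2% ≤ 90%; employment 17 < 18 mo; reserves 5.6 ≥ 4 mo → does not qualify.
Qualifying: Option A, Option B. Lowest rate is 6.36% → Option A.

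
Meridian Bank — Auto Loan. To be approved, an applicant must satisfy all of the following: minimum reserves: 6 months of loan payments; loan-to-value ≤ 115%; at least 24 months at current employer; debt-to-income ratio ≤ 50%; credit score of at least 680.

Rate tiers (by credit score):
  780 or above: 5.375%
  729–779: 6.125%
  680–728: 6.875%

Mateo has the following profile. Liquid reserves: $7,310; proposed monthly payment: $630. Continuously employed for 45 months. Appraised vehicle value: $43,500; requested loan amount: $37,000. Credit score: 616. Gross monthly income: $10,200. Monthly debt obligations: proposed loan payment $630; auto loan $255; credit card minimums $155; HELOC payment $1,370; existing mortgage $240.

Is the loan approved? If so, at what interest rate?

Denied

Credit score 616 < 680 (below minimum)
Total monthly debts = (630 + 255 + 155 + 1,370 + 240) = 2,650. DTI = 2,650/10,200 = 26% ≤ 50%
Employment 45 ≥ 24 months
LTV: 37,000 ÷ 43,500 = 85.1%, within 115% cap
Reserves: 7,310 ÷ 630 = 11.6 months (meets 6-month minimum)
Not all requirements met → denied.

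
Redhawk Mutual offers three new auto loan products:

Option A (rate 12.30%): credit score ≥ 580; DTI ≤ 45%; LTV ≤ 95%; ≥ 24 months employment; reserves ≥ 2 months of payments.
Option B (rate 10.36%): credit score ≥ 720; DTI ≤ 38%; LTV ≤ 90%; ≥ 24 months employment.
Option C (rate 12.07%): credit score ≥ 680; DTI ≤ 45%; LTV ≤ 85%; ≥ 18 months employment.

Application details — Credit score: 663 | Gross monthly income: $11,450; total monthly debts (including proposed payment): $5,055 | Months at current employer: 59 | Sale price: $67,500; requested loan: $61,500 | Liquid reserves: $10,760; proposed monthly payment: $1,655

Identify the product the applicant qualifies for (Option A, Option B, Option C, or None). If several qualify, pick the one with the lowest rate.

DTI = 5,055/11,450 = 44.1%.
LTV = 61,500/67,500 = 91.1%.
Reserves = 10,760/1,655 = 6.5 months.
Option A: score 663 ≥ 580; DTI 44.1% ≤ 45%; LTV 91.1% ≤ 95%; employment 59 ≥ 24 mo; reserves 6.5 ≥ 2 mo → qualifies.
Option B: score 663 < 720; DTI 44.1% > 38%; LTV 91.1% > 90%; employment 59 ≥ 24 mo → does not qualify.
Option C: score 663 < 680; DTI 44.1% ≤ 45%; LTV 91.1% > 85%; employment 59 ≥ 18 mo → does not qualify.

Option A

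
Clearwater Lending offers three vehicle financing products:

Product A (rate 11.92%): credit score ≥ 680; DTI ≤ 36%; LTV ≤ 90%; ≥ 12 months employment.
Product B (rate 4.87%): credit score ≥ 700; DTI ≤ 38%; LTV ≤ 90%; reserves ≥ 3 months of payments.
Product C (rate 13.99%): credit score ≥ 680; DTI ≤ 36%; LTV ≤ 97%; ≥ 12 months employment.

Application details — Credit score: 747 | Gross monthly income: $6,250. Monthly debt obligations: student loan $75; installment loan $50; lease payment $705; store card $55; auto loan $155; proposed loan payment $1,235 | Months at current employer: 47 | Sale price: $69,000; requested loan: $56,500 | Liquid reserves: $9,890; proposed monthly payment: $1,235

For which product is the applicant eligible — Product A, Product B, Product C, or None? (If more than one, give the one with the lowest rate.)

Product B

Total debts = (75 + 50 + 705 + 55 + 155 + 1,235) = 2,275; DTI = 2,275/6,250 = 36.4%.
LTV = 56,500/69,000 = 81.9%.
Reserves = 9,890/1,235 = 8.0 months.
Product A: score 747 ≥ 680; DTI 36.4% > 36%; LTV 81.9% ≤ 90%; employment 47 ≥ 12 mo → does not qualify.
Product B: score 747 ≥ 700; DTI 36.4% ≤ 38%; LTV 81.9% ≤ 90%; reserves 8.0 ≥ 3 mo → qualifies.
Product C: score 747 ≥ 680; DTI 36.4% > 36%; LTV 81.9% ≤ 97%; employment 47 ≥ 12 mo → does not qualify.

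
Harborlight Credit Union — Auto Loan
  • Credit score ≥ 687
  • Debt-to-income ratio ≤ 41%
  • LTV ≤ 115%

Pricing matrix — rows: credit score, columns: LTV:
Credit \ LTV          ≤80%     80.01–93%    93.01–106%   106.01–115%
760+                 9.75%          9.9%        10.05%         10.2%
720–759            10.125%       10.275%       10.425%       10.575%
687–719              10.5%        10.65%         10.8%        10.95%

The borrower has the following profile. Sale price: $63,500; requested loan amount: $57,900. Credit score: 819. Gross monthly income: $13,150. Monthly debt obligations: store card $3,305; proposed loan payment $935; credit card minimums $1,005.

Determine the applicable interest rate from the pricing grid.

Credit score 819 ≥ 687; Total monthly debts = (3,305 + 935 + 1,005) = 5,245. DTI = 5,245/13,150 = 39.9% ≤ 41%
LTV: 57,900 ÷ 63,500 = 91.2%, within 115% cap
Credit 819 → row 760+; LTV 91.2% → column 80.01–93%. Grid cell → 9.9%.

9.9%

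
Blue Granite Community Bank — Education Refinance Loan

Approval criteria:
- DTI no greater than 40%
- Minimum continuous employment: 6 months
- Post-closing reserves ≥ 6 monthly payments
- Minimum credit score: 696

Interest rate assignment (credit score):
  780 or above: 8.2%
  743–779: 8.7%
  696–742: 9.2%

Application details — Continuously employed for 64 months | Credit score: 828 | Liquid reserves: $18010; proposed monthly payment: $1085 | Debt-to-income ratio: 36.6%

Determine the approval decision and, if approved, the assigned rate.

Credit score 828 ≥ 696 (meets minimum)
Debt-to-income 36.6% vs 40% cap — pass
Employment 64 ≥ 6 months
Reserves = 18,010/1,085 = 16.6 months ≥ 6
All requirements met. Score 828 falls in the 780 or above tier → 8.2%.

Approved at 8.2%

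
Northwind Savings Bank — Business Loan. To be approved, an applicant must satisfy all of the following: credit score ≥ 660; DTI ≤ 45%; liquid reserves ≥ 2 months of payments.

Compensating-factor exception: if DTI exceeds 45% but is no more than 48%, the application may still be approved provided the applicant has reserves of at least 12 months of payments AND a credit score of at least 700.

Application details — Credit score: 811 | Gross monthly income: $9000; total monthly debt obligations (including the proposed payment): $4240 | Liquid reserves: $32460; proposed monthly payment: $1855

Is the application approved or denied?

Approved

Credit score 811 ≥ 660 (meets base)
DTI: 4,240 ÷ 9,000 = 47.1%, over the 45% base limit.
Reserves: 32,460 ÷ 1,855 = 17.5 months (meets 2-month minimum)
47.1% falls in the override range (45%–48%), so the compensating-factor test applies.
Override check — reserves: 17.5 mo (ok); score: 811 (ok).
Both compensating conditions met → exception applies.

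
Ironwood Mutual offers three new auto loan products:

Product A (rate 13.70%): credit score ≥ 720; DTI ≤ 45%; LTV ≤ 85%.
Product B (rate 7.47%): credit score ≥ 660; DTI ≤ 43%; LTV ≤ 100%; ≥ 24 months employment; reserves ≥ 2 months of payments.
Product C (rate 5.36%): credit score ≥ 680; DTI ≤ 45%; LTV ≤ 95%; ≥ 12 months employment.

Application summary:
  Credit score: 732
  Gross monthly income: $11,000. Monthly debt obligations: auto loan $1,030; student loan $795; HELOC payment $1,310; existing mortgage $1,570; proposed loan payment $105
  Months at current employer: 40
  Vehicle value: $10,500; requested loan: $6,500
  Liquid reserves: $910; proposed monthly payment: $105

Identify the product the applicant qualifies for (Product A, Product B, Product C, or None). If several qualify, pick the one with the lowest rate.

Total debts = (1,030 + 795 + 1,310 + 1,570 + 105) = 4,810; DTI = 4,810/11,000 = 43.7%.
LTV = 6,500/10,500 = 61.9%.
Reserves = 910/105 = 8.7 months.
Product A: score 732 ≥ 720; DTI 43.7% ≤ 45%; LTV 61.9% ≤ 85% → qualifies.
Product B: score 732 ≥ 660; DTI 43.7% > 43%; LTV 61.9% ≤ 100%; employment 40 ≥ 24 mo; reserves 8.7 ≥ 2 mo → does not qualify.
Product C: score 732 ≥ 680; DTI 43.7% ≤ 45%; LTV 61.9% ≤ 95%; employment 40 ≥ 12 mo → qualifies.
Qualifying: Product A, Product C. Lowest rate is 5.36% → Product C.

Product C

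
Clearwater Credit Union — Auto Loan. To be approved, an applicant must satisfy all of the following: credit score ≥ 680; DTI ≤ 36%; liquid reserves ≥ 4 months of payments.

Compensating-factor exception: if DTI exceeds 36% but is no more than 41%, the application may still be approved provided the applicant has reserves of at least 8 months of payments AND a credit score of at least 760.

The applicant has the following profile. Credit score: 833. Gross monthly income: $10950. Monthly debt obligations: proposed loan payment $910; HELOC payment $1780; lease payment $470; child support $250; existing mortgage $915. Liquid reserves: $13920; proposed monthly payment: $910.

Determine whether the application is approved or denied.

Approved

Credit score 833 ≥ 680 (meets base)
Total debts = (910 + 1,780 + 470 + 250 + 915) = 4,325. DTI: 4,325 ÷ 10,950 = 39.5%, over the 36% base limit.
Liquid reserves cover 13,920/910 = 15.3 months — ≥ 4 required
39.5% falls in the override range (36%–41%), so the compensating-factor test applies.
Override check — reserves: 15.3 mo (ok); score: 833 (ok).
Both compensating conditions met → exception applies.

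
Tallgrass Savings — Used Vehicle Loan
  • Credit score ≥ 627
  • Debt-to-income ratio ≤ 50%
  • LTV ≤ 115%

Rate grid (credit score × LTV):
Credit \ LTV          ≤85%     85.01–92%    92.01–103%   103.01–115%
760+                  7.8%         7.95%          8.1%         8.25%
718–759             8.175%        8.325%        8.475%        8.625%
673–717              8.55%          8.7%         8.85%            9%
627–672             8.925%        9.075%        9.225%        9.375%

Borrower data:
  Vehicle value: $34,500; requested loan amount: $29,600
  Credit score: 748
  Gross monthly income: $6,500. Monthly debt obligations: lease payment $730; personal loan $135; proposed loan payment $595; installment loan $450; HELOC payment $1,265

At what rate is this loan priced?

Credit score 748 ≥ 627; Total monthly debts = (730 + 135 + 595 + 450 + 1,265) = 3,175. Debt-to-income = 3,175/6,500 = 48.8% — meets 50% limit
Loan-to-value = 29,600/34,500 = 85.8% — pass (115% max)
Row: 748 falls in 718–759. Column: 85.8% falls in 85.01–92%. Rate = 8.325%.

8.325%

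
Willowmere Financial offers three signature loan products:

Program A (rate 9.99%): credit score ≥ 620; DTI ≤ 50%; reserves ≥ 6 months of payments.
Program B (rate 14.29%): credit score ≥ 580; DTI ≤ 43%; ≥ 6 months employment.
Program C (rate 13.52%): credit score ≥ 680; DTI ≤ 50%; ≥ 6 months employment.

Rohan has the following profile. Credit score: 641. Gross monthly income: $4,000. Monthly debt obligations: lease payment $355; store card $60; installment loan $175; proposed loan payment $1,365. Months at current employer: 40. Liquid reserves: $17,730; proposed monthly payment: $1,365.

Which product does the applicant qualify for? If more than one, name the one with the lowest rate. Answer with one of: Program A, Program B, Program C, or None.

Program A

Total debts = (355 + 60 + 175 + 1,365) = 1,955; DTI = 1,955/4,000 = 48.9%.
Reserves = 17,730/1,365 = 13.0 months.
Program A: score 641 ≥ 620; DTI 48.9% ≤ 50%; reserves 13.0 ≥ 6 mo → qualifies.
Program B: score 641 ≥ 580; DTI 48.9% > 43%; employment 40 ≥ 6 mo → does not qualify.
Program C: score 641 < 680; DTI 48.9% ≤ 50%; employment 40 ≥ 6 mo → does not qualify.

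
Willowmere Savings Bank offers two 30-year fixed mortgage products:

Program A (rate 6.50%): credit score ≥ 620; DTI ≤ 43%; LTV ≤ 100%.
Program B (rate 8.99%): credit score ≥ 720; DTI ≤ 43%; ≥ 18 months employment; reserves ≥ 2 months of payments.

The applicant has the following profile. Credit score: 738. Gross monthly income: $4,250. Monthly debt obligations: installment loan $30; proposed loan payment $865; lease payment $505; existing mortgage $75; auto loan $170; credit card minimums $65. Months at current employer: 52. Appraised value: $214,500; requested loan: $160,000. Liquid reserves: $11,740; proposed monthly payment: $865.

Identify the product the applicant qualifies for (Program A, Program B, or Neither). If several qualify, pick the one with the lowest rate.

Program A

Total debts = (30 + 865 + 505 + 75 + 170 + 65) = 1,710; DTI = 1,710/4,250 = 40.2%.
LTV = 160,000/214,500 = 74.6%.
Reserves = 11,740/865 = 13.6 months.
Program A: score 738 ≥ 620; DTI 40.2% ≤ 43%; LTV 74.6% ≤ 100% → qualifies.
Program B: score 738 ≥ 720; DTI 40.2% ≤ 43%; employment 52 ≥ 18 mo; reserves 13.6 ≥ 2 mo → qualifies.
Qualifying: Program A, Program B. Lowest rate is 6.50% → Program A.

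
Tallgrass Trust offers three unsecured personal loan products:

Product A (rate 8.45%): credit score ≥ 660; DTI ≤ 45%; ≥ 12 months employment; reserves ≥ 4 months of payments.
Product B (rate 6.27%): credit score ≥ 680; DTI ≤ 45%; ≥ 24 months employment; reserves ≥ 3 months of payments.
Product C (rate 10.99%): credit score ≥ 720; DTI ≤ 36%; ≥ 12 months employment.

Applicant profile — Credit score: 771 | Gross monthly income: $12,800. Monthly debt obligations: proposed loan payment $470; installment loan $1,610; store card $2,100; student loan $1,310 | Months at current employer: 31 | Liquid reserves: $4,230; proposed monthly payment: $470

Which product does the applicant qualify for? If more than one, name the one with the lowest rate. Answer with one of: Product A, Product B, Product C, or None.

Total debts = (470 + 1,610 + 2,100 + 1,310) = 5,490; DTI = 5,490/12,800 = 42.9%.
Reserves = 4,230/470 = 9.0 months.
Product A: score 771 ≥ 660; DTI 42.9% ≤ 45%; employment 31 ≥ 12 mo; reserves 9.0 ≥ 4 mo → qualifies.
Product B: score 771 ≥ 680; DTI 42.9% ≤ 45%; employment 31 ≥ 24 mo; reserves 9.0 ≥ 3 mo → qualifies.
Product C: score 771 ≥ 720; DTI 42.9% > 36%; employment 31 ≥ 12 mo → does not qualify.
Qualifying: Product A, Product B. Lowest rate is 6.27% → Product B.

Product B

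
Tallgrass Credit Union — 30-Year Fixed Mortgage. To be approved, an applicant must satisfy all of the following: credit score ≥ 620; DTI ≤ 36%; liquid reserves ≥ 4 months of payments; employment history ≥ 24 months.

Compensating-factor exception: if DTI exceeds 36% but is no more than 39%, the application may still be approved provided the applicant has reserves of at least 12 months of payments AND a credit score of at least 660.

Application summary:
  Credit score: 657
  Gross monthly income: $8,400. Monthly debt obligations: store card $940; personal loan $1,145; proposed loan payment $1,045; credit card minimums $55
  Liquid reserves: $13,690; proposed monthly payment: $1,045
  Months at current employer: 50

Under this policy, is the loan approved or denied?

Denied

Credit score 657 ≥ 620 (meets base)
Total debts = (940 + 1,145 + 1,045 + 55) = 3,185. DTI = 3,185/8,400 = 37.9% > 36% — standard DTI limit exceeded.
Liquid reserves cover 13,690/1,045 = 13.1 months — ≥ 4 required
Employment 50 ≥ 24 months
37.9% falls in the override range (36%–39%), so the compensating-factor test applies.
Override check — reserves: 13.1 mo (ok); score: 657 (below 660).
Override conditions not both satisfied; exception does not apply.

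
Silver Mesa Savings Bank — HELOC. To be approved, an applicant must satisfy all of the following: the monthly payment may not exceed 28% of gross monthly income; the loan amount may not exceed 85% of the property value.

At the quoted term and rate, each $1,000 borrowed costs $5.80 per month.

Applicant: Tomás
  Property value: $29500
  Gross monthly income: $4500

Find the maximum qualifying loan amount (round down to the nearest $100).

$25,000

Payment cap: 28% × $4,500 = $1,260/month.
At $5.80 per $1,000, that supports 1,260/5.80 × 1,000 ≈ $217,241 → $217,200.
LTV cap: 85% × $29,500 = $25,075 → $25,000.
Binding constraint: loan-to-value.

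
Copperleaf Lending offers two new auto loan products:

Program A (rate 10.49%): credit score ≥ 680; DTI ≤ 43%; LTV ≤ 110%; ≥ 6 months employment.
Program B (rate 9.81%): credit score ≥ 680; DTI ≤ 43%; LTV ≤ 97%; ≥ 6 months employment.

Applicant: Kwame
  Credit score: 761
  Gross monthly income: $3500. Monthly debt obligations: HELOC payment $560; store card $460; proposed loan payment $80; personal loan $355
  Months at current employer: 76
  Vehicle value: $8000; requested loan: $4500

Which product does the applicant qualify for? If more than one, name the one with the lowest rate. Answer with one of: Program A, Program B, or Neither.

Total debts = (560 + 460 + 80 + 355) = 1,455; DTI = 1,455/3,500 = 41.6%.
LTV = 4,500/8,000 = 56.2%.
Program A: score 761 ≥ 680; DTI 41.6% ≤ 43%; LTV 56.2% ≤ 110%; employment 76 ≥ 6 mo → qualifies.
Program B: score 761 ≥ 680; DTI 41.6% ≤ 43%; LTV 56.2% ≤ 97%; employment 76 ≥ 6 mo → qualifies.
Qualifying: Program A, Program B. Lowest rate is 9.81% → Program B.

Program B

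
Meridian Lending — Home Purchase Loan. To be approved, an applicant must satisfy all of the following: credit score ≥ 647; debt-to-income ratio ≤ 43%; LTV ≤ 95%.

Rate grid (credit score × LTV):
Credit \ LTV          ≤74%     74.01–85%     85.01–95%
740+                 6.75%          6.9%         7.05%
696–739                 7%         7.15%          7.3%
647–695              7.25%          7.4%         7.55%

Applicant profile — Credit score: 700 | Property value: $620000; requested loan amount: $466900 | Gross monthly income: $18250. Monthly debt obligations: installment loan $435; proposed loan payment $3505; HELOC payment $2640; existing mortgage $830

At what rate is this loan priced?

Credit score 700 ≥ 647; Total monthly debts = (435 + 3,505 + 2,640 + 830) = 7,410. DTI: 7,410 ÷ 18,250 = 40.6%, within the 43% cap
LTV = 466,900/620,000 = 75.3% ≤ 95%
Row: 700 falls in 696–739. Column: 75.3% falls in 74.01–85%. Rate = 7.15%.

7.15%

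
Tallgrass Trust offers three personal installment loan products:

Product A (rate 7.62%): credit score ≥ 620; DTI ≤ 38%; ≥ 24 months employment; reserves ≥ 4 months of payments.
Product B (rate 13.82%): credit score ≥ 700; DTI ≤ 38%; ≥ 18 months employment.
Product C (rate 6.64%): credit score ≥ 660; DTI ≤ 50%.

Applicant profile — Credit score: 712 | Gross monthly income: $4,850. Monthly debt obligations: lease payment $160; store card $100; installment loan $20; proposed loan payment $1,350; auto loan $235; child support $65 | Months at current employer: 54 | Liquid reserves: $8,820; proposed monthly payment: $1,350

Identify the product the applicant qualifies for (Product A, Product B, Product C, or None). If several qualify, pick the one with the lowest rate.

Total debts = (160 + 100 + 20 + 1,350 + 235 + 65) = 1,930; DTI = 1,930/4,850 = 39.8%.
Reserves = 8,820/1,350 = 6.5 months.
Product A: score 712 ≥ 620; DTI 39.8% > 38%; employment 54 ≥ 24 mo; reserves 6.5 ≥ 4 mo → does not qualify.
Product B: score 712 ≥ 700; DTI 39.8% > 38%; employment 54 ≥ 18 mo → does not qualify.
Product C: score 712 ≥ 660; DTI 39.8% ≤ 50% → qualifies.

Product C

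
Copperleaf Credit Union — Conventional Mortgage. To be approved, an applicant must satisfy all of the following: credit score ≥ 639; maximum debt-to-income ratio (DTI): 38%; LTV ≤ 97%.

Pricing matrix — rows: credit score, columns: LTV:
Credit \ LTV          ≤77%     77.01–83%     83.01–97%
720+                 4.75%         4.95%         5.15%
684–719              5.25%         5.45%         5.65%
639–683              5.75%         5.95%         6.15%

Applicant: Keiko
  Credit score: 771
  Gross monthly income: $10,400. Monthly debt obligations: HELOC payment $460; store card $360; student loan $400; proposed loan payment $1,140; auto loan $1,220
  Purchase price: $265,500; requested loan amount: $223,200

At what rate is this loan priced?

Credit score 771 ≥ 639; Total monthly debts = (460 + 360 + 400 + 1,140 + 1,220) = 3,580. Debt-to-income = 3,580/10,400 = 34.4% — meets 38% limit
LTV = 223,200/265,500 = 84.1% ≤ 97%
Row: 771 falls in 720+. Column: 84.1% falls in 83.01–97%. Rate = 5.15%.

5.15%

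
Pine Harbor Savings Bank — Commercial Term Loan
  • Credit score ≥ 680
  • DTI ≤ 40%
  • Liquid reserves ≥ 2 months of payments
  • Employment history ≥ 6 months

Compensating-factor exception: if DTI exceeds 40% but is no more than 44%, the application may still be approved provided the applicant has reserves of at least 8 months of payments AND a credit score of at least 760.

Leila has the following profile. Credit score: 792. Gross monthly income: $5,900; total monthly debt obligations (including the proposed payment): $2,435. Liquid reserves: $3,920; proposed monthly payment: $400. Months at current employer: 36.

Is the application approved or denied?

Approved

Credit score 792 ≥ 680 (meets base)
DTI = 2,435/5,900 = 41.3% > 40% — standard DTI limit exceeded.
Reserves: 3,920 ÷ 400 = 9.8 months (meets 2-month minimum)
Employment 36 ≥ 6 months
41.3% falls in the override range (40%–44%), so the compensating-factor test applies.
Override check — reserves: 9.8 mo (ok); score: 792 (ok).
Both override conditions satisfied; DTI exception granted.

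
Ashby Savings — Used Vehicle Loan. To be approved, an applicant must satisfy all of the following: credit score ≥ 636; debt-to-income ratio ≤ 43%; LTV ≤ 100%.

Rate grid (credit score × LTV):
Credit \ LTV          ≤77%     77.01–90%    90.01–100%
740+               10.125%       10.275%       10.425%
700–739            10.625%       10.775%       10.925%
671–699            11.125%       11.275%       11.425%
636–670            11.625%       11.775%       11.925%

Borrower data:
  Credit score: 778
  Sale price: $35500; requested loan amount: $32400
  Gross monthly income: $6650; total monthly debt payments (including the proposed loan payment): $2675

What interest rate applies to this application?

Credit score 778 ≥ 636; DTI: 2,675 ÷ 6,650 = 40.2%, within the 43% cap
LTV = 32,400/35,500 = 91.3% ≤ 100%
Score 778 is in the 740+ band; LTV 91.3% is in the 90.01–100% band → 10.425%.

10.425%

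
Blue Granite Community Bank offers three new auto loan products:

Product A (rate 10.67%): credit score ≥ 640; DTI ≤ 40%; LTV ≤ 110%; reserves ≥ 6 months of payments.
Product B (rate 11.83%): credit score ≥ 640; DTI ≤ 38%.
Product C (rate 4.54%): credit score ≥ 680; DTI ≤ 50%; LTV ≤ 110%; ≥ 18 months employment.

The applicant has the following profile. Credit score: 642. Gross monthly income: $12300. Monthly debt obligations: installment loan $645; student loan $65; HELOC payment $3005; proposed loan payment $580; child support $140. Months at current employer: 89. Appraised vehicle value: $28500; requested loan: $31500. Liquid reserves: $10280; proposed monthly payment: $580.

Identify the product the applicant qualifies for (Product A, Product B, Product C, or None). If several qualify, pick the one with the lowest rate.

Product B

Total debts = (645 + 65 + 3,005 + 580 + 140) = 4,435; DTI = 4,435/12,300 = 36.1%.
LTV = 31,500/28,500 = 110.5%.
Reserves = 10,280/580 = 17.7 months.
Product A: score 642 ≥ 640; DTI 36.1% ≤ 40%; LTV 110.5% > 110%; reserves 17.7 ≥ 6 mo → does not qualify.
Product B: score 642 ≥ 640; DTI 36.1% ≤ 38% → qualifies.
Product C: score 642 < 680; DTI 36.1% ≤ 50%; LTV 110.5% > 110%; employment 89 ≥ 18 mo → does not qualify.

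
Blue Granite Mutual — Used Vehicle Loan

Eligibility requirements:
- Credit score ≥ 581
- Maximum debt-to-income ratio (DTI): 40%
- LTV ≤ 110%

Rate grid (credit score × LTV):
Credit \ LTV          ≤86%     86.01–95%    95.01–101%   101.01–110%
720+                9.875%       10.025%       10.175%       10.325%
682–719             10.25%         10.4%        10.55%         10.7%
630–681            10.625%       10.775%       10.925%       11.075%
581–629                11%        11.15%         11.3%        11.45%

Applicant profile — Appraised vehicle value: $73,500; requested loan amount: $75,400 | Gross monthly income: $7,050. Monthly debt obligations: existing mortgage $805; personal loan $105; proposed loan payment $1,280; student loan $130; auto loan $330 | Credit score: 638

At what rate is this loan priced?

Credit score 638 ≥ 581; Total monthly debts = (805 + 105 + 1,280 + 130 + 330) = 2,650. DTI = 2,650/7,050 = 37.6% ≤ 40%
LTV: 75,400 ÷ 73,500 = 102.6%, within 110% cap
Credit 638 → row 630–681; LTV 102.6% → column 101.01–110%. Grid cell → 11.075%.

11.075%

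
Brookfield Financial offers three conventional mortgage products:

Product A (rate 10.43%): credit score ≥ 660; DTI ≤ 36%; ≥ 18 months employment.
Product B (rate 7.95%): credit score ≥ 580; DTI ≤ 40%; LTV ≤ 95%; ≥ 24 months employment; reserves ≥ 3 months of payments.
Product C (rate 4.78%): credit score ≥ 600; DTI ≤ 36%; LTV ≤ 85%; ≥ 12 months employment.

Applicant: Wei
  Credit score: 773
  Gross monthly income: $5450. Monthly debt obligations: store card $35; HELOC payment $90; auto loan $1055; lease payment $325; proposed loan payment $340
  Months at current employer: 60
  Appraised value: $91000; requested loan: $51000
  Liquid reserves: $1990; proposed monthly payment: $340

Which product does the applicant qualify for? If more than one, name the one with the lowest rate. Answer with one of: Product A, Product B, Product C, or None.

Total debts = (35 + 90 + 1,055 + 325 + 340) = 1,845; DTI = 1,845/5,450 = 33.9%.
LTV = 51,000/91,000 = 56%.
Reserves = 1,990/340 = 5.9 months.
Product A: score 773 ≥ 660; DTI 33.9% ≤ 36%; employment 60 ≥ 18 mo → qualifies.
Product B: score 773 ≥ 580; DTI 33.9% ≤ 40%; LTV 56% ≤ 95%; employment 60 ≥ 24 mo; reserves 5.9 ≥ 3 mo → qualifies.
Product C: score 773 ≥ 600; DTI 33.9% ≤ 36%; LTV 56% ≤ 85%; employment 60 ≥ 12 mo → qualifies.
Qualifying: Product A, Product B, Product C. Lowest rate is 4.78% → Product C.

Product C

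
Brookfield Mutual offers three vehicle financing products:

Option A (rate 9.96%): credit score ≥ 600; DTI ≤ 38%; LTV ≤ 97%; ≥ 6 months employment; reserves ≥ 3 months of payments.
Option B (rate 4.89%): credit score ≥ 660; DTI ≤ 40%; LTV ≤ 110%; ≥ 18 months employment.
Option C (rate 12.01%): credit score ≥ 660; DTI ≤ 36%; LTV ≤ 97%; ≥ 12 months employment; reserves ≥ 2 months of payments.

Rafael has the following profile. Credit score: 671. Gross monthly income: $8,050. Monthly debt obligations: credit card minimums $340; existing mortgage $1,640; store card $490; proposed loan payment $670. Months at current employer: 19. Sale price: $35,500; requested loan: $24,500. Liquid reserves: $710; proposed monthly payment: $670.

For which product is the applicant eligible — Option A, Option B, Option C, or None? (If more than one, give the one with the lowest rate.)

Total debts = (340 + 1,640 + 490 + 670) = 3,140; DTI = 3,140/8,050 = 39%.
LTV = 24,500/35,500 = 69%.
Reserves = 710/670 = 1.1 months.
Option A: score 671 ≥ 600; DTI 39% > 38%; LTV 69% ≤ 97%; employment 19 ≥ 6 mo; reserves 1.1 < 3 mo → does not qualify.
Option B: score 671 ≥ 660; DTI 39% ≤ 40%; LTV 69% ≤ 110%; employment 19 ≥ 18 mo → qualifies.
Option C: score 671 ≥ 660; DTI 39% > 36%; LTV 69% ≤ 97%; employment 19 ≥ 12 mo; reserves 1.1 < 2 mo → does not qualify.

Option B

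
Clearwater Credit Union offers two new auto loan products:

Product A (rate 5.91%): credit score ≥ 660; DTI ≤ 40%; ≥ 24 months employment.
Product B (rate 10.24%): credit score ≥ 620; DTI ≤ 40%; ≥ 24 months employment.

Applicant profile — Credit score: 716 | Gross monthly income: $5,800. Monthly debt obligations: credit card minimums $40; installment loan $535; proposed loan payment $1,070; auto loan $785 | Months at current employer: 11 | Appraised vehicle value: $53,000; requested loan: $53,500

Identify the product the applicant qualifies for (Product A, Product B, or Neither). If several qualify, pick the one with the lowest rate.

Total debts = (40 + 535 + 1,070 + 785) = 2,430; DTI = 2,430/5,800 = 41.9%.
LTV = 53,500/53,000 = 100.9%.
Product A: score 716 ≥ 660; DTI 41.9% > 40%; employment 11 < 24 mo → does not qualify.
Product B: score 716 ≥ 620; DTI 41.9% > 40%; employment 11 < 24 mo → does not qualify.

Neither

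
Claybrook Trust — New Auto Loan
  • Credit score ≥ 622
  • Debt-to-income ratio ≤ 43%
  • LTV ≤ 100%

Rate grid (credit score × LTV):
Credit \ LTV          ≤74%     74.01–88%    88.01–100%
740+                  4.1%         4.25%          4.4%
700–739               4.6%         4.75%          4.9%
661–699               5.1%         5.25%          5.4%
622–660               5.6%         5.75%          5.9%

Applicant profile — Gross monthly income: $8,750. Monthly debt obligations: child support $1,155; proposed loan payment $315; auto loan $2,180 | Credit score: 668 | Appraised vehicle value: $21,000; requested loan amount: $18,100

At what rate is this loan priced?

5.25%

Credit score 668 ≥ 622; Total monthly debts = (1,155 + 315 + 2,180) = 3,650. DTI: 3,650 ÷ 8,750 = 41.7%, within the 43% cap
Loan-to-value = 18,100/21,000 = 86.2% — pass (100% max)
Score 668 is in the 661–699 band; LTV 86.2% is in the 74.01–88% band → 5.25%.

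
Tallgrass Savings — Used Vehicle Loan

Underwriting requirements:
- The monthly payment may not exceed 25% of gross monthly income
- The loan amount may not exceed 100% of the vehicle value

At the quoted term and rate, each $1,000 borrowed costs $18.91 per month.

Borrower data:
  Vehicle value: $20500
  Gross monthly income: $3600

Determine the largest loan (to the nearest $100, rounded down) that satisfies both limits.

$20,500

Payment cap: 25% × $3,600 = $900/month.
At $18.91 per $1,000, that supports 900/18.91 × 1,000 ≈ $47,593 → $47,500.
LTV cap: 100% × $20,500 = $20,500 → $20,500.
Binding constraint: loan-to-value.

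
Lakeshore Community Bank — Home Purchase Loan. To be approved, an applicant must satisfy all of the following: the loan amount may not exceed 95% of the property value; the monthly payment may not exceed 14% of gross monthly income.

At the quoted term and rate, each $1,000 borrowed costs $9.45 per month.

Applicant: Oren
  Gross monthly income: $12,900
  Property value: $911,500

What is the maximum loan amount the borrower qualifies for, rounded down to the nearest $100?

$191,100

Payment cap: 14% × $12,900 = $1,806/month.
At $9.45 per $1,000, that supports 1,806/9.45 × 1,000 ≈ $191,111 → $191,100.
LTV cap: 95% × $911,500 = $865,925 → $865,900.
Binding constraint: payment-to-income.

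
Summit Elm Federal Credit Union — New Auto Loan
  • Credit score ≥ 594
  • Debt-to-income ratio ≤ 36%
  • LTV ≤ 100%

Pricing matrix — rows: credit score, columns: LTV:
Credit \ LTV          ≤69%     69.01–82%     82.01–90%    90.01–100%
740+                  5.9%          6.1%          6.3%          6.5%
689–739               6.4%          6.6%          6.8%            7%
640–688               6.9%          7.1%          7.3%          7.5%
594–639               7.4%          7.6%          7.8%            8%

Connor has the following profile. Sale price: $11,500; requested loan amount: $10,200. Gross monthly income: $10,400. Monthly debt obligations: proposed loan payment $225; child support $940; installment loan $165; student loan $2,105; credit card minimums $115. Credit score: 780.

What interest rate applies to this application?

Credit score 780 ≥ 594; Total monthly debts = (225 + 940 + 165 + 2,105 + 115) = 3,550. DTI: 3,550 ÷ 10,400 = 34.1%, within the 36% cap
Loan-to-value = 10,200/11,500 = 88.7% — pass (100% max)
Credit 780 → row 740+; LTV 88.7% → column 82.01–90%. Grid cell → 6.3%.

6.3%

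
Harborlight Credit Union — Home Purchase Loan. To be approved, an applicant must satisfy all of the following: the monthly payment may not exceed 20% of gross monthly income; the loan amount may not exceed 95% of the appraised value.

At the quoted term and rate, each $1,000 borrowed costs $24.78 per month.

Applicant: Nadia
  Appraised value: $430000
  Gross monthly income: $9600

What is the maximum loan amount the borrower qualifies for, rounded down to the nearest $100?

$77,400

Payment cap: 20% × $9,600 = $1,920/month.
At $24.78 per $1,000, that supports 1,920/24.78 × 1,000 ≈ $77,481 → $77,400.
LTV cap: 95% × $430,000 = $408,500 → $408,500.
Binding constraint: payment-to-income.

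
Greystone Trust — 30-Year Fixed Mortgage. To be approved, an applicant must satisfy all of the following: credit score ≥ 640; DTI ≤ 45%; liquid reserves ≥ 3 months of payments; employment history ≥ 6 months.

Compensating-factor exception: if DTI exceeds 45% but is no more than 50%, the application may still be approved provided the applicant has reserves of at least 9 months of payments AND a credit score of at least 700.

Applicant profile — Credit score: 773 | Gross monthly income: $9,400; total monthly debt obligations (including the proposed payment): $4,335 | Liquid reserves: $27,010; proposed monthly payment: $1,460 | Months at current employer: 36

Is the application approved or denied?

Credit score 773 ≥ 640 (meets base)
DTI = 4,335/9,400 = 46.1% > 45% — standard DTI limit exceeded.
Liquid reserves cover 27,010/1,460 = 18.5 months — ≥ 3 required
Employment 36 ≥ 6 months
46.1% falls in the override range (45%–50%), so the compensating-factor test applies.
Override check — reserves: 18.5 mo (ok); score: 773 (ok).
Both override conditions satisfied; DTI exception granted.

Approved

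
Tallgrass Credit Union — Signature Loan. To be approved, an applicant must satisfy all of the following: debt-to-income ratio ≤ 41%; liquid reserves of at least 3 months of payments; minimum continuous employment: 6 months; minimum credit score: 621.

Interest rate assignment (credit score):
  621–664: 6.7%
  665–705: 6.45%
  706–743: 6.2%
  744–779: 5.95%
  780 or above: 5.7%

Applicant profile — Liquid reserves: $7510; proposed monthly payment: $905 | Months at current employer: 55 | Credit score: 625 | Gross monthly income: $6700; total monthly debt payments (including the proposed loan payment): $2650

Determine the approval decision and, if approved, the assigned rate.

Credit score 625 ≥ 621 (meets minimum)
DTI = 2,650/6,700 = 39.6% ≤ 41%
Employment 55 ≥ 6 months
Reserves = 7,510/905 = 8.3 months ≥ 3
All requirements met. Score 625 falls in the 621–664 tier → 6.7%.

Approved at 6.7%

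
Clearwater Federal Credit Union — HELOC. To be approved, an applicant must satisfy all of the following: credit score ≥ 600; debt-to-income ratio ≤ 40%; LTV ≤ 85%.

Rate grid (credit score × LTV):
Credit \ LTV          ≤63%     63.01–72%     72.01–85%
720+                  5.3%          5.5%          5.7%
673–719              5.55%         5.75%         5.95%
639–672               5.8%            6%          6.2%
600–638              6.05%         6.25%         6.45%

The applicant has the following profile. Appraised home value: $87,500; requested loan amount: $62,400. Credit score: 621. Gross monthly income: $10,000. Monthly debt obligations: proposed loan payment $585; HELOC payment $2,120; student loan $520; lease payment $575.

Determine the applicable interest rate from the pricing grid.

6.25%

Credit score 621 ≥ 600; Total monthly debts = (585 + 2,120 + 520 + 575) = 3,800. Debt-to-income = 3,800/10,000 = 38% — meets 40% limit
LTV: 62,400 ÷ 87,500 = 71.3%, within 85% cap
Credit 621 → row 600–638; LTV 71.3% → column 63.01–72%. Grid cell → 6.25%.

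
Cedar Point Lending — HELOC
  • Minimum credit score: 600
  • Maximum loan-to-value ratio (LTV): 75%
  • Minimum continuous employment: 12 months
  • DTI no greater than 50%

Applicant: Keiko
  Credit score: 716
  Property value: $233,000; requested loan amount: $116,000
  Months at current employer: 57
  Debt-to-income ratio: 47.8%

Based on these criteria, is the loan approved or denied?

Credit score 716 ≥ 600 (meets)
LTV: 116,000 ÷ 233,000 = 49.8%, within 75% cap
Employment 57 ≥ 12 months
Debt-to-income 47.8% vs 50% cap — pass
All criteria satisfied.

Approved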